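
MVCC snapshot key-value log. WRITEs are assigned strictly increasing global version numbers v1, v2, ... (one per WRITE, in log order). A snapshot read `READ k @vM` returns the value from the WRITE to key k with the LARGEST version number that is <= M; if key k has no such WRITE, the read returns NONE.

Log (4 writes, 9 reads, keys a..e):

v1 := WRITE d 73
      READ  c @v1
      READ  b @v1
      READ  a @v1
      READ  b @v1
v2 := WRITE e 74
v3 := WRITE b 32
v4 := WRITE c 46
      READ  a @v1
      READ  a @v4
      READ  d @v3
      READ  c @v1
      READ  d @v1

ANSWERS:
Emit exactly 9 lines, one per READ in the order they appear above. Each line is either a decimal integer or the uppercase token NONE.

v1: WRITE d=73  (d history now [(1, 73)])
READ c @v1: history=[] -> no version <= 1 -> NONE
READ b @v1: history=[] -> no version <= 1 -> NONE
READ a @v1: history=[] -> no version <= 1 -> NONE
READ b @v1: history=[] -> no version <= 1 -> NONE
v2: WRITE e=74  (e history now [(2, 74)])
v3: WRITE b=32  (b history now [(3, 32)])
v4: WRITE c=46  (c history now [(4, 46)])
READ a @v1: history=[] -> no version <= 1 -> NONE
READ a @v4: history=[] -> no version <= 4 -> NONE
READ d @v3: history=[(1, 73)] -> pick v1 -> 73
READ c @v1: history=[(4, 46)] -> no version <= 1 -> NONE
READ d @v1: history=[(1, 73)] -> pick v1 -> 73

Answer: NONE
NONE
NONE
NONE
NONE
NONE
73
NONE
73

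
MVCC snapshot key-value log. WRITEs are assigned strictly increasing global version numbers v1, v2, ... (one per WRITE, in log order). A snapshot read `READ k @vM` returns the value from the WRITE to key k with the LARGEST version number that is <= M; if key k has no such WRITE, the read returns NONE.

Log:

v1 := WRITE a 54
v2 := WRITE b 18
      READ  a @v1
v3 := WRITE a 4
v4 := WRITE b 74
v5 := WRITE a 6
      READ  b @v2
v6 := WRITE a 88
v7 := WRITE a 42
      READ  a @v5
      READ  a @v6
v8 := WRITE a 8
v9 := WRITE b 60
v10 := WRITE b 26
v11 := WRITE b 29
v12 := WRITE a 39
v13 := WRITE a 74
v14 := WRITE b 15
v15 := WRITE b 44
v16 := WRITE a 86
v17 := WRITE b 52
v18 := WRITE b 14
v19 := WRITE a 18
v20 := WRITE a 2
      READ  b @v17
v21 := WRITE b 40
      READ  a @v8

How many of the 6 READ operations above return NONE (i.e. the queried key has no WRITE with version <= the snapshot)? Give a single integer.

v1: WRITE a=54  (a history now [(1, 54)])
v2: WRITE b=18  (b history now [(2, 18)])
READ a @v1: history=[(1, 54)] -> pick v1 -> 54
v3: WRITE a=4  (a history now [(1, 54), (3, 4)])
v4: WRITE b=74  (b history now [(2, 18), (4, 74)])
v5: WRITE a=6  (a history now [(1, 54), (3, 4), (5, 6)])
READ b @v2: history=[(2, 18), (4, 74)] -> pick v2 -> 18
v6: WRITE a=88  (a history now [(1, 54), (3, 4), (5, 6), (6, 88)])
v7: WRITE a=42  (a history now [(1, 54), (3, 4), (5, 6), (6, 88), (7, 42)])
READ a @v5: history=[(1, 54), (3, 4), (5, 6), (6, 88), (7, 42)] -> pick v5 -> 6
READ a @v6: history=[(1, 54), (3, 4), (5, 6), (6, 88), (7, 42)] -> pick v6 -> 88
v8: WRITE a=8  (a history now [(1, 54), (3, 4), (5, 6), (6, 88), (7, 42), (8, 8)])
v9: WRITE b=60  (b history now [(2, 18), (4, 74), (9, 60)])
v10: WRITE b=26  (b history now [(2, 18), (4, 74), (9, 60), (10, 26)])
v11: WRITE b=29  (b history now [(2, 18), (4, 74), (9, 60), (10, 26), (11, 29)])
v12: WRITE a=39  (a history now [(1, 54), (3, 4), (5, 6), (6, 88), (7, 42), (8, 8), (12, 39)])
v13: WRITE a=74  (a history now [(1, 54), (3, 4), (5, 6), (6, 88), (7, 42), (8, 8), (12, 39), (13, 74)])
v14: WRITE b=15  (b history now [(2, 18), (4, 74), (9, 60), (10, 26), (11, 29), (14, 15)])
v15: WRITE b=44  (b history now [(2, 18), (4, 74), (9, 60), (10, 26), (11, 29), (14, 15), (15, 44)])
v16: WRITE a=86  (a history now [(1, 54), (3, 4), (5, 6), (6, 88), (7, 42), (8, 8), (12, 39), (13, 74), (16, 86)])
v17: WRITE b=52  (b history now [(2, 18), (4, 74), (9, 60), (10, 26), (11, 29), (14, 15), (15, 44), (17, 52)])
v18: WRITE b=14  (b history now [(2, 18), (4, 74), (9, 60), (10, 26), (11, 29), (14, 15), (15, 44), (17, 52), (18, 14)])
v19: WRITE a=18  (a history now [(1, 54), (3, 4), (5, 6), (6, 88), (7, 42), (8, 8), (12, 39), (13, 74), (16, 86), (19, 18)])
v20: WRITE a=2  (a history now [(1, 54), (3, 4), (5, 6), (6, 88), (7, 42), (8, 8), (12, 39), (13, 74), (16, 86), (19, 18), (20, 2)])
READ b @v17: history=[(2, 18), (4, 74), (9, 60), (10, 26), (11, 29), (14, 15), (15, 44), (17, 52), (18, 14)] -> pick v17 -> 52
v21: WRITE b=40  (b history now [(2, 18), (4, 74), (9, 60), (10, 26), (11, 29), (14, 15), (15, 44), (17, 52), (18, 14), (21, 40)])
READ a @v8: history=[(1, 54), (3, 4), (5, 6), (6, 88), (7, 42), (8, 8), (12, 39), (13, 74), (16, 86), (19, 18), (20, 2)] -> pick v8 -> 8
Read results in order: ['54', '18', '6', '88', '52', '8']
NONE count = 0

Answer: 0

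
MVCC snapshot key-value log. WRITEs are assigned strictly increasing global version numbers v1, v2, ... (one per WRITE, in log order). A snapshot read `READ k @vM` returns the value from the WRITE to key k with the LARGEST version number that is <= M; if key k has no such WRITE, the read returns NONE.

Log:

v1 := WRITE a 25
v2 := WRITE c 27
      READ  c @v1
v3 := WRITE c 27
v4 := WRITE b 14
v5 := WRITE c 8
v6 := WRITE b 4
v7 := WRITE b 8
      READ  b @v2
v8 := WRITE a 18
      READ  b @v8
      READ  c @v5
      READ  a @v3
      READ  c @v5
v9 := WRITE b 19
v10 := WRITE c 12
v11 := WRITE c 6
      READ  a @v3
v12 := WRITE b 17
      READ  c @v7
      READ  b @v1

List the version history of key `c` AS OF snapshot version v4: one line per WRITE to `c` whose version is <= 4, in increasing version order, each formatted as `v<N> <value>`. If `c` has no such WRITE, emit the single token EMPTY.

Answer: v2 27
v3 27

Derivation:
Scan writes for key=c with version <= 4:
  v1 WRITE a 25 -> skip
  v2 WRITE c 27 -> keep
  v3 WRITE c 27 -> keep
  v4 WRITE b 14 -> skip
  v5 WRITE c 8 -> drop (> snap)
  v6 WRITE b 4 -> skip
  v7 WRITE b 8 -> skip
  v8 WRITE a 18 -> skip
  v9 WRITE b 19 -> skip
  v10 WRITE c 12 -> drop (> snap)
  v11 WRITE c 6 -> drop (> snap)
  v12 WRITE b 17 -> skip
Collected: [(2, 27), (3, 27)]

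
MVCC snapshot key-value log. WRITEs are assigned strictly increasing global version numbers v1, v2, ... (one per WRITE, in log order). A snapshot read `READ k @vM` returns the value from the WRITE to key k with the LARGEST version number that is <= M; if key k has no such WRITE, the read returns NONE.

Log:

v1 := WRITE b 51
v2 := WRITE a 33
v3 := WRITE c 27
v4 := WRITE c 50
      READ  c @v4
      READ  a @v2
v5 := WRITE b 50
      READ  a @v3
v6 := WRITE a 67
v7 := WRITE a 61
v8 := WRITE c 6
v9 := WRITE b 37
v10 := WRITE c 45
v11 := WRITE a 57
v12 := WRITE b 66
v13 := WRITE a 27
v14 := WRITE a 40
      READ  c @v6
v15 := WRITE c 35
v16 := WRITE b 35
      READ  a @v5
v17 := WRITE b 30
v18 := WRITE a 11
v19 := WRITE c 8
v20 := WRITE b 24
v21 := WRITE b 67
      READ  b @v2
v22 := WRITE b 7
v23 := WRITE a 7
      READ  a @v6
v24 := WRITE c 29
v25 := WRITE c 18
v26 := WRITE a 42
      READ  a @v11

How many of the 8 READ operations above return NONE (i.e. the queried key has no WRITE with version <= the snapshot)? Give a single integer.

v1: WRITE b=51  (b history now [(1, 51)])
v2: WRITE a=33  (a history now [(2, 33)])
v3: WRITE c=27  (c history now [(3, 27)])
v4: WRITE c=50  (c history now [(3, 27), (4, 50)])
READ c @v4: history=[(3, 27), (4, 50)] -> pick v4 -> 50
READ a @v2: history=[(2, 33)] -> pick v2 -> 33
v5: WRITE b=50  (b history now [(1, 51), (5, 50)])
READ a @v3: history=[(2, 33)] -> pick v2 -> 33
v6: WRITE a=67  (a history now [(2, 33), (6, 67)])
v7: WRITE a=61  (a history now [(2, 33), (6, 67), (7, 61)])
v8: WRITE c=6  (c history now [(3, 27), (4, 50), (8, 6)])
v9: WRITE b=37  (b history now [(1, 51), (5, 50), (9, 37)])
v10: WRITE c=45  (c history now [(3, 27), (4, 50), (8, 6), (10, 45)])
v11: WRITE a=57  (a history now [(2, 33), (6, 67), (7, 61), (11, 57)])
v12: WRITE b=66  (b history now [(1, 51), (5, 50), (9, 37), (12, 66)])
v13: WRITE a=27  (a history now [(2, 33), (6, 67), (7, 61), (11, 57), (13, 27)])
v14: WRITE a=40  (a history now [(2, 33), (6, 67), (7, 61), (11, 57), (13, 27), (14, 40)])
READ c @v6: history=[(3, 27), (4, 50), (8, 6), (10, 45)] -> pick v4 -> 50
v15: WRITE c=35  (c history now [(3, 27), (4, 50), (8, 6), (10, 45), (15, 35)])
v16: WRITE b=35  (b history now [(1, 51), (5, 50), (9, 37), (12, 66), (16, 35)])
READ a @v5: history=[(2, 33), (6, 67), (7, 61), (11, 57), (13, 27), (14, 40)] -> pick v2 -> 33
v17: WRITE b=30  (b history now [(1, 51), (5, 50), (9, 37), (12, 66), (16, 35), (17, 30)])
v18: WRITE a=11  (a history now [(2, 33), (6, 67), (7, 61), (11, 57), (13, 27), (14, 40), (18, 11)])
v19: WRITE c=8  (c history now [(3, 27), (4, 50), (8, 6), (10, 45), (15, 35), (19, 8)])
v20: WRITE b=24  (b history now [(1, 51), (5, 50), (9, 37), (12, 66), (16, 35), (17, 30), (20, 24)])
v21: WRITE b=67  (b history now [(1, 51), (5, 50), (9, 37), (12, 66), (16, 35), (17, 30), (20, 24), (21, 67)])
READ b @v2: history=[(1, 51), (5, 50), (9, 37), (12, 66), (16, 35), (17, 30), (20, 24), (21, 67)] -> pick v1 -> 51
v22: WRITE b=7  (b history now [(1, 51), (5, 50), (9, 37), (12, 66), (16, 35), (17, 30), (20, 24), (21, 67), (22, 7)])
v23: WRITE a=7  (a history now [(2, 33), (6, 67), (7, 61), (11, 57), (13, 27), (14, 40), (18, 11), (23, 7)])
READ a @v6: history=[(2, 33), (6, 67), (7, 61), (11, 57), (13, 27), (14, 40), (18, 11), (23, 7)] -> pick v6 -> 67
v24: WRITE c=29  (c history now [(3, 27), (4, 50), (8, 6), (10, 45), (15, 35), (19, 8), (24, 29)])
v25: WRITE c=18  (c history now [(3, 27), (4, 50), (8, 6), (10, 45), (15, 35), (19, 8), (24, 29), (25, 18)])
v26: WRITE a=42  (a history now [(2, 33), (6, 67), (7, 61), (11, 57), (13, 27), (14, 40), (18, 11), (23, 7), (26, 42)])
READ a @v11: history=[(2, 33), (6, 67), (7, 61), (11, 57), (13, 27), (14, 40), (18, 11), (23, 7), (26, 42)] -> pick v11 -> 57
Read results in order: ['50', '33', '33', '50', '33', '51', '67', '57']
NONE count = 0

Answer: 0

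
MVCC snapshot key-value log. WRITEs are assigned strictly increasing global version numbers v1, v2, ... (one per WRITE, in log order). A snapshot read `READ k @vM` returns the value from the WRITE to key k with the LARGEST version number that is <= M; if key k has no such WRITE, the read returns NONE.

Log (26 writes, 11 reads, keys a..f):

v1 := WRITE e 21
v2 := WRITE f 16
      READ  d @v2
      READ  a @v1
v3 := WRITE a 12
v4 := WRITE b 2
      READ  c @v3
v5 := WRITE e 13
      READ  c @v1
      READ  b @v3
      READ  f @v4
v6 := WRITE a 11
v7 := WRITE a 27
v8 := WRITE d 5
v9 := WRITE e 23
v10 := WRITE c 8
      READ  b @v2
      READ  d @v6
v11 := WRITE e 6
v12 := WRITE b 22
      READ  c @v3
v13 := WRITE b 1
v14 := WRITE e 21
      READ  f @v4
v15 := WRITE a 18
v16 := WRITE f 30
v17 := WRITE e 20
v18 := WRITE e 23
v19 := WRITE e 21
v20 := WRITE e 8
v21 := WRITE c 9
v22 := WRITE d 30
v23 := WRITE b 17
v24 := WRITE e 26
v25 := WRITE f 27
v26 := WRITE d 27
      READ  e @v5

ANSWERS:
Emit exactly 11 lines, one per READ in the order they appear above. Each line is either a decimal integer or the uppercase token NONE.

v1: WRITE e=21  (e history now [(1, 21)])
v2: WRITE f=16  (f history now [(2, 16)])
READ d @v2: history=[] -> no version <= 2 -> NONE
READ a @v1: history=[] -> no version <= 1 -> NONE
v3: WRITE a=12  (a history now [(3, 12)])
v4: WRITE b=2  (b history now [(4, 2)])
READ c @v3: history=[] -> no version <= 3 -> NONE
v5: WRITE e=13  (e history now [(1, 21), (5, 13)])
READ c @v1: history=[] -> no version <= 1 -> NONE
READ b @v3: history=[(4, 2)] -> no version <= 3 -> NONE
READ f @v4: history=[(2, 16)] -> pick v2 -> 16
v6: WRITE a=11  (a history now [(3, 12), (6, 11)])
v7: WRITE a=27  (a history now [(3, 12), (6, 11), (7, 27)])
v8: WRITE d=5  (d history now [(8, 5)])
v9: WRITE e=23  (e history now [(1, 21), (5, 13), (9, 23)])
v10: WRITE c=8  (c history now [(10, 8)])
READ b @v2: history=[(4, 2)] -> no version <= 2 -> NONE
READ d @v6: history=[(8, 5)] -> no version <= 6 -> NONE
v11: WRITE e=6  (e history now [(1, 21), (5, 13), (9, 23), (11, 6)])
v12: WRITE b=22  (b history now [(4, 2), (12, 22)])
READ c @v3: history=[(10, 8)] -> no version <= 3 -> NONE
v13: WRITE b=1  (b history now [(4, 2), (12, 22), (13, 1)])
v14: WRITE e=21  (e history now [(1, 21), (5, 13), (9, 23), (11, 6), (14, 21)])
READ f @v4: history=[(2, 16)] -> pick v2 -> 16
v15: WRITE a=18  (a history now [(3, 12), (6, 11), (7, 27), (15, 18)])
v16: WRITE f=30  (f history now [(2, 16), (16, 30)])
v17: WRITE e=20  (e history now [(1, 21), (5, 13), (9, 23), (11, 6), (14, 21), (17, 20)])
v18: WRITE e=23  (e history now [(1, 21), (5, 13), (9, 23), (11, 6), (14, 21), (17, 20), (18, 23)])
v19: WRITE e=21  (e history now [(1, 21), (5, 13), (9, 23), (11, 6), (14, 21), (17, 20), (18, 23), (19, 21)])
v20: WRITE e=8  (e history now [(1, 21), (5, 13), (9, 23), (11, 6), (14, 21), (17, 20), (18, 23), (19, 21), (20, 8)])
v21: WRITE c=9  (c history now [(10, 8), (21, 9)])
v22: WRITE d=30  (d history now [(8, 5), (22, 30)])
v23: WRITE b=17  (b history now [(4, 2), (12, 22), (13, 1), (23, 17)])
v24: WRITE e=26  (e history now [(1, 21), (5, 13), (9, 23), (11, 6), (14, 21), (17, 20), (18, 23), (19, 21), (20, 8), (24, 26)])
v25: WRITE f=27  (f history now [(2, 16), (16, 30), (25, 27)])
v26: WRITE d=27  (d history now [(8, 5), (22, 30), (26, 27)])
READ e @v5: history=[(1, 21), (5, 13), (9, 23), (11, 6), (14, 21), (17, 20), (18, 23), (19, 21), (20, 8), (24, 26)] -> pick v5 -> 13

Answer: NONE
NONE
NONE
NONE
NONE
16
NONE
NONE
NONE
16
13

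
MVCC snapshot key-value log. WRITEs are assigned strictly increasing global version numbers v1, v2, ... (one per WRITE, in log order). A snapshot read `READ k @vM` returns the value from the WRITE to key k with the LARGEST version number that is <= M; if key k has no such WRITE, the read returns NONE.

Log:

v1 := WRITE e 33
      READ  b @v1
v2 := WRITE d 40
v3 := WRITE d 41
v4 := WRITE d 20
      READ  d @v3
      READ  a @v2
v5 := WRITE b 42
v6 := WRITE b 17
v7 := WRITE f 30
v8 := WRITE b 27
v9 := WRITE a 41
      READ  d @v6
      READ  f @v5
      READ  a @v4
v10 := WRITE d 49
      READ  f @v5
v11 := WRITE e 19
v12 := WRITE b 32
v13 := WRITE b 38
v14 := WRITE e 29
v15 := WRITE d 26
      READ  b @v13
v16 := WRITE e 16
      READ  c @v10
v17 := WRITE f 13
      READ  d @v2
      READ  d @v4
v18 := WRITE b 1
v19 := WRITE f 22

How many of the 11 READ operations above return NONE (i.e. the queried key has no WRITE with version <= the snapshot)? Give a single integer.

v1: WRITE e=33  (e history now [(1, 33)])
READ b @v1: history=[] -> no version <= 1 -> NONE
v2: WRITE d=40  (d history now [(2, 40)])
v3: WRITE d=41  (d history now [(2, 40), (3, 41)])
v4: WRITE d=20  (d history now [(2, 40), (3, 41), (4, 20)])
READ d @v3: history=[(2, 40), (3, 41), (4, 20)] -> pick v3 -> 41
READ a @v2: history=[] -> no version <= 2 -> NONE
v5: WRITE b=42  (b history now [(5, 42)])
v6: WRITE b=17  (b history now [(5, 42), (6, 17)])
v7: WRITE f=30  (f history now [(7, 30)])
v8: WRITE b=27  (b history now [(5, 42), (6, 17), (8, 27)])
v9: WRITE a=41  (a history now [(9, 41)])
READ d @v6: history=[(2, 40), (3, 41), (4, 20)] -> pick v4 -> 20
READ f @v5: history=[(7, 30)] -> no version <= 5 -> NONE
READ a @v4: history=[(9, 41)] -> no version <= 4 -> NONE
v10: WRITE d=49  (d history now [(2, 40), (3, 41), (4, 20), (10, 49)])
READ f @v5: history=[(7, 30)] -> no version <= 5 -> NONE
v11: WRITE e=19  (e history now [(1, 33), (11, 19)])
v12: WRITE b=32  (b history now [(5, 42), (6, 17), (8, 27), (12, 32)])
v13: WRITE b=38  (b history now [(5, 42), (6, 17), (8, 27), (12, 32), (13, 38)])
v14: WRITE e=29  (e history now [(1, 33), (11, 19), (14, 29)])
v15: WRITE d=26  (d history now [(2, 40), (3, 41), (4, 20), (10, 49), (15, 26)])
READ b @v13: history=[(5, 42), (6, 17), (8, 27), (12, 32), (13, 38)] -> pick v13 -> 38
v16: WRITE e=16  (e history now [(1, 33), (11, 19), (14, 29), (16, 16)])
READ c @v10: history=[] -> no version <= 10 -> NONE
v17: WRITE f=13  (f history now [(7, 30), (17, 13)])
READ d @v2: history=[(2, 40), (3, 41), (4, 20), (10, 49), (15, 26)] -> pick v2 -> 40
READ d @v4: history=[(2, 40), (3, 41), (4, 20), (10, 49), (15, 26)] -> pick v4 -> 20
v18: WRITE b=1  (b history now [(5, 42), (6, 17), (8, 27), (12, 32), (13, 38), (18, 1)])
v19: WRITE f=22  (f history now [(7, 30), (17, 13), (19, 22)])
Read results in order: ['NONE', '41', 'NONE', '20', 'NONE', 'NONE', 'NONE', '38', 'NONE', '40', '20']
NONE count = 6

Answer: 6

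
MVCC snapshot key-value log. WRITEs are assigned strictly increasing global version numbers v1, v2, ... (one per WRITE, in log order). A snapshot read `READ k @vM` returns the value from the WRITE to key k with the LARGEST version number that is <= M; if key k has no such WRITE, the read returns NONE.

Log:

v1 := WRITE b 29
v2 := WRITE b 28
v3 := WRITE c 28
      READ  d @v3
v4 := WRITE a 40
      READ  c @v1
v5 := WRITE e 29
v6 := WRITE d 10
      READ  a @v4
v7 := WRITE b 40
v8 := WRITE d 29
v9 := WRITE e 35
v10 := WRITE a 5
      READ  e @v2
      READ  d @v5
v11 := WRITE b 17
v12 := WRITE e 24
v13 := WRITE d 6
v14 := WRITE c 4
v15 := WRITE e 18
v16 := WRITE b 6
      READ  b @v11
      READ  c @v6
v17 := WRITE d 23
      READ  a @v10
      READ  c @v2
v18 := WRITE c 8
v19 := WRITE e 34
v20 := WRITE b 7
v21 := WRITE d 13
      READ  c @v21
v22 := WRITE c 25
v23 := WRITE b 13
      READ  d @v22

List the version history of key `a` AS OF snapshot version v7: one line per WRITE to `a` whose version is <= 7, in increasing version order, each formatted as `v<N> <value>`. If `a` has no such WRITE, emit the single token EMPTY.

Scan writes for key=a with version <= 7:
  v1 WRITE b 29 -> skip
  v2 WRITE b 28 -> skip
  v3 WRITE c 28 -> skip
  v4 WRITE a 40 -> keep
  v5 WRITE e 29 -> skip
  v6 WRITE d 10 -> skip
  v7 WRITE b 40 -> skip
  v8 WRITE d 29 -> skip
  v9 WRITE e 35 -> skip
  v10 WRITE a 5 -> drop (> snap)
  v11 WRITE b 17 -> skip
  v12 WRITE e 24 -> skip
  v13 WRITE d 6 -> skip
  v14 WRITE c 4 -> skip
  v15 WRITE e 18 -> skip
  v16 WRITE b 6 -> skip
  v17 WRITE d 23 -> skip
  v18 WRITE c 8 -> skip
  v19 WRITE e 34 -> skip
  v20 WRITE b 7 -> skip
  v21 WRITE d 13 -> skip
  v22 WRITE c 25 -> skip
  v23 WRITE b 13 -> skip
Collected: [(4, 40)]

Answer: v4 40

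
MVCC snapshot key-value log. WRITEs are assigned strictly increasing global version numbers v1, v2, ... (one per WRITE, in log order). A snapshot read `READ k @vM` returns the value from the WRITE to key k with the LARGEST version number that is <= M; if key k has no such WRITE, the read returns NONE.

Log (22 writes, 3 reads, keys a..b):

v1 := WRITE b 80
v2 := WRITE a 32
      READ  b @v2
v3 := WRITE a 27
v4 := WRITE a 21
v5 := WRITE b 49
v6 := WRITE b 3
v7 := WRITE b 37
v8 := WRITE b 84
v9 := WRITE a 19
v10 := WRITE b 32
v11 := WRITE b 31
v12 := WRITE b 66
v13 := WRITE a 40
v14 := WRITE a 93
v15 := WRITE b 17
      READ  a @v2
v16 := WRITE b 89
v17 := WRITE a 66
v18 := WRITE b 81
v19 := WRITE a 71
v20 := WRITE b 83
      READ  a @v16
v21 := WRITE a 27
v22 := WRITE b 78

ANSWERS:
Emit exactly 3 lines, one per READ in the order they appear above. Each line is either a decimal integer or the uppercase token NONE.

v1: WRITE b=80  (b history now [(1, 80)])
v2: WRITE a=32  (a history now [(2, 32)])
READ b @v2: history=[(1, 80)] -> pick v1 -> 80
v3: WRITE a=27  (a history now [(2, 32), (3, 27)])
v4: WRITE a=21  (a history now [(2, 32), (3, 27), (4, 21)])
v5: WRITE b=49  (b history now [(1, 80), (5, 49)])
v6: WRITE b=3  (b history now [(1, 80), (5, 49), (6, 3)])
v7: WRITE b=37  (b history now [(1, 80), (5, 49), (6, 3), (7, 37)])
v8: WRITE b=84  (b history now [(1, 80), (5, 49), (6, 3), (7, 37), (8, 84)])
v9: WRITE a=19  (a history now [(2, 32), (3, 27), (4, 21), (9, 19)])
v10: WRITE b=32  (b history now [(1, 80), (5, 49), (6, 3), (7, 37), (8, 84), (10, 32)])
v11: WRITE b=31  (b history now [(1, 80), (5, 49), (6, 3), (7, 37), (8, 84), (10, 32), (11, 31)])
v12: WRITE b=66  (b history now [(1, 80), (5, 49), (6, 3), (7, 37), (8, 84), (10, 32), (11, 31), (12, 66)])
v13: WRITE a=40  (a history now [(2, 32), (3, 27), (4, 21), (9, 19), (13, 40)])
v14: WRITE a=93  (a history now [(2, 32), (3, 27), (4, 21), (9, 19), (13, 40), (14, 93)])
v15: WRITE b=17  (b history now [(1, 80), (5, 49), (6, 3), (7, 37), (8, 84), (10, 32), (11, 31), (12, 66), (15, 17)])
READ a @v2: history=[(2, 32), (3, 27), (4, 21), (9, 19), (13, 40), (14, 93)] -> pick v2 -> 32
v16: WRITE b=89  (b history now [(1, 80), (5, 49), (6, 3), (7, 37), (8, 84), (10, 32), (11, 31), (12, 66), (15, 17), (16, 89)])
v17: WRITE a=66  (a history now [(2, 32), (3, 27), (4, 21), (9, 19), (13, 40), (14, 93), (17, 66)])
v18: WRITE b=81  (b history now [(1, 80), (5, 49), (6, 3), (7, 37), (8, 84), (10, 32), (11, 31), (12, 66), (15, 17), (16, 89), (18, 81)])
v19: WRITE a=71  (a history now [(2, 32), (3, 27), (4, 21), (9, 19), (13, 40), (14, 93), (17, 66), (19, 71)])
v20: WRITE b=83  (b history now [(1, 80), (5, 49), (6, 3), (7, 37), (8, 84), (10, 32), (11, 31), (12, 66), (15, 17), (16, 89), (18, 81), (20, 83)])
READ a @v16: history=[(2, 32), (3, 27), (4, 21), (9, 19), (13, 40), (14, 93), (17, 66), (19, 71)] -> pick v14 -> 93
v21: WRITE a=27  (a history now [(2, 32), (3, 27), (4, 21), (9, 19), (13, 40), (14, 93), (17, 66), (19, 71), (21, 27)])
v22: WRITE b=78  (b history now [(1, 80), (5, 49), (6, 3), (7, 37), (8, 84), (10, 32), (11, 31), (12, 66), (15, 17), (16, 89), (18, 81), (20, 83), (22, 78)])

Answer: 80
32
93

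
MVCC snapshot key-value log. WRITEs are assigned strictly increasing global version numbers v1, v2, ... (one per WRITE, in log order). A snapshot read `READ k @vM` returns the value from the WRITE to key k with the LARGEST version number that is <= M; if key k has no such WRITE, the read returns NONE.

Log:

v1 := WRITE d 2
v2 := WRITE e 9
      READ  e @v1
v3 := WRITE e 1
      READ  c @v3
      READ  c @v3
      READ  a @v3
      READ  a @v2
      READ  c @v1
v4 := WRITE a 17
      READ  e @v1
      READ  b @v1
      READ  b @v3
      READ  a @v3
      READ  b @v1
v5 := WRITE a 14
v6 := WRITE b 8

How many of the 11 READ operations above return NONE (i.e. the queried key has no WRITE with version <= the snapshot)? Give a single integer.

v1: WRITE d=2  (d history now [(1, 2)])
v2: WRITE e=9  (e history now [(2, 9)])
READ e @v1: history=[(2, 9)] -> no version <= 1 -> NONE
v3: WRITE e=1  (e history now [(2, 9), (3, 1)])
READ c @v3: history=[] -> no version <= 3 -> NONE
READ c @v3: history=[] -> no version <= 3 -> NONE
READ a @v3: history=[] -> no version <= 3 -> NONE
READ a @v2: history=[] -> no version <= 2 -> NONE
READ c @v1: history=[] -> no version <= 1 -> NONE
v4: WRITE a=17  (a history now [(4, 17)])
READ e @v1: history=[(2, 9), (3, 1)] -> no version <= 1 -> NONE
READ b @v1: history=[] -> no version <= 1 -> NONE
READ b @v3: history=[] -> no version <= 3 -> NONE
READ a @v3: history=[(4, 17)] -> no version <= 3 -> NONE
READ b @v1: history=[] -> no version <= 1 -> NONE
v5: WRITE a=14  (a history now [(4, 17), (5, 14)])
v6: WRITE b=8  (b history now [(6, 8)])
Read results in order: ['NONE', 'NONE', 'NONE', 'NONE', 'NONE', 'NONE', 'NONE', 'NONE', 'NONE', 'NONE', 'NONE']
NONE count = 11

Answer: 11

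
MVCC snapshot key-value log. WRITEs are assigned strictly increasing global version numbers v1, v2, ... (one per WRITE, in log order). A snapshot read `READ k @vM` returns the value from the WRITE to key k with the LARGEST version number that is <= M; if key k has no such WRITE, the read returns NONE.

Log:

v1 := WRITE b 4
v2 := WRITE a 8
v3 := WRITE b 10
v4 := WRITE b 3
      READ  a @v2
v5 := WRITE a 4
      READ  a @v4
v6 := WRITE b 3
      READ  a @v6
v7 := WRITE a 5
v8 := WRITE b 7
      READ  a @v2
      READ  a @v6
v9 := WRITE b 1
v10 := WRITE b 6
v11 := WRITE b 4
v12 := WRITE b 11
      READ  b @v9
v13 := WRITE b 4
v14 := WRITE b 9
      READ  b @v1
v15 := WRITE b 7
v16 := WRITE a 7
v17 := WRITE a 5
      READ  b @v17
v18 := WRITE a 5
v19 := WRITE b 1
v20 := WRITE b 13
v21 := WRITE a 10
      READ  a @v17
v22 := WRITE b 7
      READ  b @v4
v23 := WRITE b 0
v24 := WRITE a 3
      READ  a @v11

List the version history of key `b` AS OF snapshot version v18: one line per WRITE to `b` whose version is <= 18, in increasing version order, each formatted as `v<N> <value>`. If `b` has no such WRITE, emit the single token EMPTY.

Answer: v1 4
v3 10
v4 3
v6 3
v8 7
v9 1
v10 6
v11 4
v12 11
v13 4
v14 9
v15 7

Derivation:
Scan writes for key=b with version <= 18:
  v1 WRITE b 4 -> keep
  v2 WRITE a 8 -> skip
  v3 WRITE b 10 -> keep
  v4 WRITE b 3 -> keep
  v5 WRITE a 4 -> skip
  v6 WRITE b 3 -> keep
  v7 WRITE a 5 -> skip
  v8 WRITE b 7 -> keep
  v9 WRITE b 1 -> keep
  v10 WRITE b 6 -> keep
  v11 WRITE b 4 -> keep
  v12 WRITE b 11 -> keep
  v13 WRITE b 4 -> keep
  v14 WRITE b 9 -> keep
  v15 WRITE b 7 -> keep
  v16 WRITE a 7 -> skip
  v17 WRITE a 5 -> skip
  v18 WRITE a 5 -> skip
  v19 WRITE b 1 -> drop (> snap)
  v20 WRITE b 13 -> drop (> snap)
  v21 WRITE a 10 -> skip
  v22 WRITE b 7 -> drop (> snap)
  v23 WRITE b 0 -> drop (> snap)
  v24 WRITE a 3 -> skip
Collected: [(1, 4), (3, 10), (4, 3), (6, 3), (8, 7), (9, 1), (10, 6), (11, 4), (12, 11), (13, 4), (14, 9), (15, 7)]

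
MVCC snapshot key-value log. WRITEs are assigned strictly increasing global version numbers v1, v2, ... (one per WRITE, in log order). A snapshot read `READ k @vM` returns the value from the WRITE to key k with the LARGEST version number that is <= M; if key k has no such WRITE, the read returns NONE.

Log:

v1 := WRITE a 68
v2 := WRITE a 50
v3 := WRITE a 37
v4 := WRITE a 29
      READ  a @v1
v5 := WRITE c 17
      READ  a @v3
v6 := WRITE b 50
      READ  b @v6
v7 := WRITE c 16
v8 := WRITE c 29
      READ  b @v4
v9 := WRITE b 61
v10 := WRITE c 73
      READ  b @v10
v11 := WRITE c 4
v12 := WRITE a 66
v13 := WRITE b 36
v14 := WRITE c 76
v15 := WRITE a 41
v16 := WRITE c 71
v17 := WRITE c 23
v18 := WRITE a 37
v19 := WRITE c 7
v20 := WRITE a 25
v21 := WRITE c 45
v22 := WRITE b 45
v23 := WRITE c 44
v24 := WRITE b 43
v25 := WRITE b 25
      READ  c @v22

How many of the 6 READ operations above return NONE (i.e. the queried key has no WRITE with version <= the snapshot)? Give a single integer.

v1: WRITE a=68  (a history now [(1, 68)])
v2: WRITE a=50  (a history now [(1, 68), (2, 50)])
v3: WRITE a=37  (a history now [(1, 68), (2, 50), (3, 37)])
v4: WRITE a=29  (a history now [(1, 68), (2, 50), (3, 37), (4, 29)])
READ a @v1: history=[(1, 68), (2, 50), (3, 37), (4, 29)] -> pick v1 -> 68
v5: WRITE c=17  (c history now [(5, 17)])
READ a @v3: history=[(1, 68), (2, 50), (3, 37), (4, 29)] -> pick v3 -> 37
v6: WRITE b=50  (b history now [(6, 50)])
READ b @v6: history=[(6, 50)] -> pick v6 -> 50
v7: WRITE c=16  (c history now [(5, 17), (7, 16)])
v8: WRITE c=29  (c history now [(5, 17), (7, 16), (8, 29)])
READ b @v4: history=[(6, 50)] -> no version <= 4 -> NONE
v9: WRITE b=61  (b history now [(6, 50), (9, 61)])
v10: WRITE c=73  (c history now [(5, 17), (7, 16), (8, 29), (10, 73)])
READ b @v10: history=[(6, 50), (9, 61)] -> pick v9 -> 61
v11: WRITE c=4  (c history now [(5, 17), (7, 16), (8, 29), (10, 73), (11, 4)])
v12: WRITE a=66  (a history now [(1, 68), (2, 50), (3, 37), (4, 29), (12, 66)])
v13: WRITE b=36  (b history now [(6, 50), (9, 61), (13, 36)])
v14: WRITE c=76  (c history now [(5, 17), (7, 16), (8, 29), (10, 73), (11, 4), (14, 76)])
v15: WRITE a=41  (a history now [(1, 68), (2, 50), (3, 37), (4, 29), (12, 66), (15, 41)])
v16: WRITE c=71  (c history now [(5, 17), (7, 16), (8, 29), (10, 73), (11, 4), (14, 76), (16, 71)])
v17: WRITE c=23  (c history now [(5, 17), (7, 16), (8, 29), (10, 73), (11, 4), (14, 76), (16, 71), (17, 23)])
v18: WRITE a=37  (a history now [(1, 68), (2, 50), (3, 37), (4, 29), (12, 66), (15, 41), (18, 37)])
v19: WRITE c=7  (c history now [(5, 17), (7, 16), (8, 29), (10, 73), (11, 4), (14, 76), (16, 71), (17, 23), (19, 7)])
v20: WRITE a=25  (a history now [(1, 68), (2, 50), (3, 37), (4, 29), (12, 66), (15, 41), (18, 37), (20, 25)])
v21: WRITE c=45  (c history now [(5, 17), (7, 16), (8, 29), (10, 73), (11, 4), (14, 76), (16, 71), (17, 23), (19, 7), (21, 45)])
v22: WRITE b=45  (b history now [(6, 50), (9, 61), (13, 36), (22, 45)])
v23: WRITE c=44  (c history now [(5, 17), (7, 16), (8, 29), (10, 73), (11, 4), (14, 76), (16, 71), (17, 23), (19, 7), (21, 45), (23, 44)])
v24: WRITE b=43  (b history now [(6, 50), (9, 61), (13, 36), (22, 45), (24, 43)])
v25: WRITE b=25  (b history now [(6, 50), (9, 61), (13, 36), (22, 45), (24, 43), (25, 25)])
READ c @v22: history=[(5, 17), (7, 16), (8, 29), (10, 73), (11, 4), (14, 76), (16, 71), (17, 23), (19, 7), (21, 45), (23, 44)] -> pick v21 -> 45
Read results in order: ['68', '37', '50', 'NONE', '61', '45']
NONE count = 1

Answer: 1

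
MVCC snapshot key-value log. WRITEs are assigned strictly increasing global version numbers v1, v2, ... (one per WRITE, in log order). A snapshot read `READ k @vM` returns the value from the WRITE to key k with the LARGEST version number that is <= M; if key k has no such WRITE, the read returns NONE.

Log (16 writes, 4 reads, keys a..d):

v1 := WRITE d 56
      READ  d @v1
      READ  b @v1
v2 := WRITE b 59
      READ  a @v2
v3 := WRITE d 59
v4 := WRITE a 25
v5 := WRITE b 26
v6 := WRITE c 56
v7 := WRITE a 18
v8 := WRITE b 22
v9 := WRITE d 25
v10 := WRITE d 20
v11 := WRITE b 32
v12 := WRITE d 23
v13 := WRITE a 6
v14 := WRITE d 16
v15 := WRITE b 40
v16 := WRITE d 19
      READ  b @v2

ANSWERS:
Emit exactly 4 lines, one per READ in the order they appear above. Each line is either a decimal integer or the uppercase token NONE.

v1: WRITE d=56  (d history now [(1, 56)])
READ d @v1: history=[(1, 56)] -> pick v1 -> 56
READ b @v1: history=[] -> no version <= 1 -> NONE
v2: WRITE b=59  (b history now [(2, 59)])
READ a @v2: history=[] -> no version <= 2 -> NONE
v3: WRITE d=59  (d history now [(1, 56), (3, 59)])
v4: WRITE a=25  (a history now [(4, 25)])
v5: WRITE b=26  (b history now [(2, 59), (5, 26)])
v6: WRITE c=56  (c history now [(6, 56)])
v7: WRITE a=18  (a history now [(4, 25), (7, 18)])
v8: WRITE b=22  (b history now [(2, 59), (5, 26), (8, 22)])
v9: WRITE d=25  (d history now [(1, 56), (3, 59), (9, 25)])
v10: WRITE d=20  (d history now [(1, 56), (3, 59), (9, 25), (10, 20)])
v11: WRITE b=32  (b history now [(2, 59), (5, 26), (8, 22), (11, 32)])
v12: WRITE d=23  (d history now [(1, 56), (3, 59), (9, 25), (10, 20), (12, 23)])
v13: WRITE a=6  (a history now [(4, 25), (7, 18), (13, 6)])
v14: WRITE d=16  (d history now [(1, 56), (3, 59), (9, 25), (10, 20), (12, 23), (14, 16)])
v15: WRITE b=40  (b history now [(2, 59), (5, 26), (8, 22), (11, 32), (15, 40)])
v16: WRITE d=19  (d history now [(1, 56), (3, 59), (9, 25), (10, 20), (12, 23), (14, 16), (16, 19)])
READ b @v2: history=[(2, 59), (5, 26), (8, 22), (11, 32), (15, 40)] -> pick v2 -> 59

Answer: 56
NONE
NONE
59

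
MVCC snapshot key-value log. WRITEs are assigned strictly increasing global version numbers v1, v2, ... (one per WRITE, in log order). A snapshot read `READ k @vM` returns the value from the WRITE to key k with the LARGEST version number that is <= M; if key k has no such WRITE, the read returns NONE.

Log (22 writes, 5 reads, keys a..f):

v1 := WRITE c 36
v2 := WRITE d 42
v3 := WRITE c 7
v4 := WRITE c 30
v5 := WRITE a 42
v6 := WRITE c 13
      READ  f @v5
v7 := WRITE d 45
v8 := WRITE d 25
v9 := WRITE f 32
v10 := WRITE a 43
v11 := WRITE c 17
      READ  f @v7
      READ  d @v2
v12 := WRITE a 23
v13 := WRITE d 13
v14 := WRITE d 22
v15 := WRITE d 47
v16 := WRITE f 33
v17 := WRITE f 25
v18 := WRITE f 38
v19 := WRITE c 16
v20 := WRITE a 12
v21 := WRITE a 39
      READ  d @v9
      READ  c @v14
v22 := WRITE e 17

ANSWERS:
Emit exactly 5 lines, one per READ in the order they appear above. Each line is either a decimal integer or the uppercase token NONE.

Answer: NONE
NONE
42
25
17

Derivation:
v1: WRITE c=36  (c history now [(1, 36)])
v2: WRITE d=42  (d history now [(2, 42)])
v3: WRITE c=7  (c history now [(1, 36), (3, 7)])
v4: WRITE c=30  (c history now [(1, 36), (3, 7), (4, 30)])
v5: WRITE a=42  (a history now [(5, 42)])
v6: WRITE c=13  (c history now [(1, 36), (3, 7), (4, 30), (6, 13)])
READ f @v5: history=[] -> no version <= 5 -> NONE
v7: WRITE d=45  (d history now [(2, 42), (7, 45)])
v8: WRITE d=25  (d history now [(2, 42), (7, 45), (8, 25)])
v9: WRITE f=32  (f history now [(9, 32)])
v10: WRITE a=43  (a history now [(5, 42), (10, 43)])
v11: WRITE c=17  (c history now [(1, 36), (3, 7), (4, 30), (6, 13), (11, 17)])
READ f @v7: history=[(9, 32)] -> no version <= 7 -> NONE
READ d @v2: history=[(2, 42), (7, 45), (8, 25)] -> pick v2 -> 42
v12: WRITE a=23  (a history now [(5, 42), (10, 43), (12, 23)])
v13: WRITE d=13  (d history now [(2, 42), (7, 45), (8, 25), (13, 13)])
v14: WRITE d=22  (d history now [(2, 42), (7, 45), (8, 25), (13, 13), (14, 22)])
v15: WRITE d=47  (d history now [(2, 42), (7, 45), (8, 25), (13, 13), (14, 22), (15, 47)])
v16: WRITE f=33  (f history now [(9, 32), (16, 33)])
v17: WRITE f=25  (f history now [(9, 32), (16, 33), (17, 25)])
v18: WRITE f=38  (f history now [(9, 32), (16, 33), (17, 25), (18, 38)])
v19: WRITE c=16  (c history now [(1, 36), (3, 7), (4, 30), (6, 13), (11, 17), (19, 16)])
v20: WRITE a=12  (a history now [(5, 42), (10, 43), (12, 23), (20, 12)])
v21: WRITE a=39  (a history now [(5, 42), (10, 43), (12, 23), (20, 12), (21, 39)])
READ d @v9: history=[(2, 42), (7, 45), (8, 25), (13, 13), (14, 22), (15, 47)] -> pick v8 -> 25
READ c @v14: history=[(1, 36), (3, 7), (4, 30), (6, 13), (11, 17), (19, 16)] -> pick v11 -> 17
v22: WRITE e=17  (e history now [(22, 17)])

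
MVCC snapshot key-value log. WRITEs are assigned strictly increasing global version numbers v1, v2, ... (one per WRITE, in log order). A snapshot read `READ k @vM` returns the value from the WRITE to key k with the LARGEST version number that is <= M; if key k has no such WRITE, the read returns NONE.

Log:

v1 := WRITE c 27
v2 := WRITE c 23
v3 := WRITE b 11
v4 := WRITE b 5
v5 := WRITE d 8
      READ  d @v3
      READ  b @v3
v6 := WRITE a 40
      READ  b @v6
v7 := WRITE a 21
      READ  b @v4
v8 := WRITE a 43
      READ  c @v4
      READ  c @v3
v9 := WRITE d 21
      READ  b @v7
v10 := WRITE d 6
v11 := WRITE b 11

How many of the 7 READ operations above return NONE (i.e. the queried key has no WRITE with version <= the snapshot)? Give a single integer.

v1: WRITE c=27  (c history now [(1, 27)])
v2: WRITE c=23  (c history now [(1, 27), (2, 23)])
v3: WRITE b=11  (b history now [(3, 11)])
v4: WRITE b=5  (b history now [(3, 11), (4, 5)])
v5: WRITE d=8  (d history now [(5, 8)])
READ d @v3: history=[(5, 8)] -> no version <= 3 -> NONE
READ b @v3: history=[(3, 11), (4, 5)] -> pick v3 -> 11
v6: WRITE a=40  (a history now [(6, 40)])
READ b @v6: history=[(3, 11), (4, 5)] -> pick v4 -> 5
v7: WRITE a=21  (a history now [(6, 40), (7, 21)])
READ b @v4: history=[(3, 11), (4, 5)] -> pick v4 -> 5
v8: WRITE a=43  (a history now [(6, 40), (7, 21), (8, 43)])
READ c @v4: history=[(1, 27), (2, 23)] -> pick v2 -> 23
READ c @v3: history=[(1, 27), (2, 23)] -> pick v2 -> 23
v9: WRITE d=21  (d history now [(5, 8), (9, 21)])
READ b @v7: history=[(3, 11), (4, 5)] -> pick v4 -> 5
v10: WRITE d=6  (d history now [(5, 8), (9, 21), (10, 6)])
v11: WRITE b=11  (b history now [(3, 11), (4, 5), (11, 11)])
Read results in order: ['NONE', '11', '5', '5', '23', '23', '5']
NONE count = 1

Answer: 1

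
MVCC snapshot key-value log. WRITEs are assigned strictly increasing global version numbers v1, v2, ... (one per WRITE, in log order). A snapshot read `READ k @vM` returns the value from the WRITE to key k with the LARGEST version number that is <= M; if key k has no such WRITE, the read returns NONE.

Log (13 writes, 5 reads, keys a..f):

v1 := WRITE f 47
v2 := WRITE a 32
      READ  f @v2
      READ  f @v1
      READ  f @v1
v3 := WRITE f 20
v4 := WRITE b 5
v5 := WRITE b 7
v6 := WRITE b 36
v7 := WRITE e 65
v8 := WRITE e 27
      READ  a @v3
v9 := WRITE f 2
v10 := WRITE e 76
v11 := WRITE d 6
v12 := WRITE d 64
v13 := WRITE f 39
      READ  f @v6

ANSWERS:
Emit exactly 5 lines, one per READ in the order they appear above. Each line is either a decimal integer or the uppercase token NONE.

Answer: 47
47
47
32
20

Derivation:
v1: WRITE f=47  (f history now [(1, 47)])
v2: WRITE a=32  (a history now [(2, 32)])
READ f @v2: history=[(1, 47)] -> pick v1 -> 47
READ f @v1: history=[(1, 47)] -> pick v1 -> 47
READ f @v1: history=[(1, 47)] -> pick v1 -> 47
v3: WRITE f=20  (f history now [(1, 47), (3, 20)])
v4: WRITE b=5  (b history now [(4, 5)])
v5: WRITE b=7  (b history now [(4, 5), (5, 7)])
v6: WRITE b=36  (b history now [(4, 5), (5, 7), (6, 36)])
v7: WRITE e=65  (e history now [(7, 65)])
v8: WRITE e=27  (e history now [(7, 65), (8, 27)])
READ a @v3: history=[(2, 32)] -> pick v2 -> 32
v9: WRITE f=2  (f history now [(1, 47), (3, 20), (9, 2)])
v10: WRITE e=76  (e history now [(7, 65), (8, 27), (10, 76)])
v11: WRITE d=6  (d history now [(11, 6)])
v12: WRITE d=64  (d history now [(11, 6), (12, 64)])
v13: WRITE f=39  (f history now [(1, 47), (3, 20), (9, 2), (13, 39)])
READ f @v6: history=[(1, 47), (3, 20), (9, 2), (13, 39)] -> pick v3 -> 20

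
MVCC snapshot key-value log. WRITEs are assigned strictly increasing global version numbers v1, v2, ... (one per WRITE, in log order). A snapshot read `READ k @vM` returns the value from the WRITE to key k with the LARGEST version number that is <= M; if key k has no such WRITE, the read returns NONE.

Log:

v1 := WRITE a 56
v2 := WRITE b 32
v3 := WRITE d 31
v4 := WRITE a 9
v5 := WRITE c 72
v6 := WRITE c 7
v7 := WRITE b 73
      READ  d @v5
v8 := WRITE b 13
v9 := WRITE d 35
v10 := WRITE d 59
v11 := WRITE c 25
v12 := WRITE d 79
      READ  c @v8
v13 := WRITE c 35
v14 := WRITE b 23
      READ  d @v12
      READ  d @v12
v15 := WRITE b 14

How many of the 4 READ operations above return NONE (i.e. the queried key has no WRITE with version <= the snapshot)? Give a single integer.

v1: WRITE a=56  (a history now [(1, 56)])
v2: WRITE b=32  (b history now [(2, 32)])
v3: WRITE d=31  (d history now [(3, 31)])
v4: WRITE a=9  (a history now [(1, 56), (4, 9)])
v5: WRITE c=72  (c history now [(5, 72)])
v6: WRITE c=7  (c history now [(5, 72), (6, 7)])
v7: WRITE b=73  (b history now [(2, 32), (7, 73)])
READ d @v5: history=[(3, 31)] -> pick v3 -> 31
v8: WRITE b=13  (b history now [(2, 32), (7, 73), (8, 13)])
v9: WRITE d=35  (d history now [(3, 31), (9, 35)])
v10: WRITE d=59  (d history now [(3, 31), (9, 35), (10, 59)])
v11: WRITE c=25  (c history now [(5, 72), (6, 7), (11, 25)])
v12: WRITE d=79  (d history now [(3, 31), (9, 35), (10, 59), (12, 79)])
READ c @v8: history=[(5, 72), (6, 7), (11, 25)] -> pick v6 -> 7
v13: WRITE c=35  (c history now [(5, 72), (6, 7), (11, 25), (13, 35)])
v14: WRITE b=23  (b history now [(2, 32), (7, 73), (8, 13), (14, 23)])
READ d @v12: history=[(3, 31), (9, 35), (10, 59), (12, 79)] -> pick v12 -> 79
READ d @v12: history=[(3, 31), (9, 35), (10, 59), (12, 79)] -> pick v12 -> 79
v15: WRITE b=14  (b history now [(2, 32), (7, 73), (8, 13), (14, 23), (15, 14)])
Read results in order: ['31', '7', '79', '79']
NONE count = 0

Answer: 0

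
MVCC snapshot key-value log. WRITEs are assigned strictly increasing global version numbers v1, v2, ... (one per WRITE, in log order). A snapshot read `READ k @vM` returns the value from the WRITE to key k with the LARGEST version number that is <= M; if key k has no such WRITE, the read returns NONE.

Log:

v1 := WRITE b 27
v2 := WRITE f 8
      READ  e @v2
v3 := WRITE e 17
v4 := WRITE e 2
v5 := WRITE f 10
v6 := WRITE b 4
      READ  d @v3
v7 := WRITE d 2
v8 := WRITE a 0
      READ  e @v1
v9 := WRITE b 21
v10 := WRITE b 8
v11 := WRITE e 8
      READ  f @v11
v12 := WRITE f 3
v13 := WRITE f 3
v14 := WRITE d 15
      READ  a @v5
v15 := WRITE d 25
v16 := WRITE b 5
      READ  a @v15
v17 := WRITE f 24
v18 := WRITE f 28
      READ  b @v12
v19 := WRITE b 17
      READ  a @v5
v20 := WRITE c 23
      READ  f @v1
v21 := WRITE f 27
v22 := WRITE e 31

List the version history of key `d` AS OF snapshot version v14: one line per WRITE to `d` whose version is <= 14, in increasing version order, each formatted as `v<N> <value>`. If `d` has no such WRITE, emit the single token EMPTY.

Answer: v7 2
v14 15

Derivation:
Scan writes for key=d with version <= 14:
  v1 WRITE b 27 -> skip
  v2 WRITE f 8 -> skip
  v3 WRITE e 17 -> skip
  v4 WRITE e 2 -> skip
  v5 WRITE f 10 -> skip
  v6 WRITE b 4 -> skip
  v7 WRITE d 2 -> keep
  v8 WRITE a 0 -> skip
  v9 WRITE b 21 -> skip
  v10 WRITE b 8 -> skip
  v11 WRITE e 8 -> skip
  v12 WRITE f 3 -> skip
  v13 WRITE f 3 -> skip
  v14 WRITE d 15 -> keep
  v15 WRITE d 25 -> drop (> snap)
  v16 WRITE b 5 -> skip
  v17 WRITE f 24 -> skip
  v18 WRITE f 28 -> skip
  v19 WRITE b 17 -> skip
  v20 WRITE c 23 -> skip
  v21 WRITE f 27 -> skip
  v22 WRITE e 31 -> skip
Collected: [(7, 2), (14, 15)]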